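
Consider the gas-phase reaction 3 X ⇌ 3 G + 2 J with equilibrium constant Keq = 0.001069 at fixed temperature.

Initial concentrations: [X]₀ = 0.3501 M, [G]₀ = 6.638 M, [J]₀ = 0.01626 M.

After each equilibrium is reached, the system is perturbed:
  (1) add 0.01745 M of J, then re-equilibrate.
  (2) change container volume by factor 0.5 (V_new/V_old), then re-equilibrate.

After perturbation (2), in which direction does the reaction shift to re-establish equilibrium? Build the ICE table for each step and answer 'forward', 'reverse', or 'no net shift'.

Q₀ = 1.802 vs Keq = 0.001069 ⇒ Q>K, reverse
Step 1:
                    X           G           J
  init         0.3501       6.638     0.01626
  Δ           0.02373    -0.02373    -0.01582
  eq           0.3738       6.614  4.3932e-04
  solve Keq expr → x = -0.00791; check Q = 0.001069
Then add 0.01745 M of J.
Step 2:
                    X           G           J
  init         0.3738       6.614     0.01789
  Δ            0.0261     -0.0261     -0.0174
  eq           0.3999       6.588  4.8901e-04
  solve Keq expr → x = -0.0087; check Q = 0.001069
Then change container volume by factor 0.5 (V_new/V_old).
Step 3:
                    X           G           J
  init         0.7999       13.18  9.7803e-04
  Δ        7.3245e-04 -7.3245e-04 -4.8830e-04
  eq           0.8006       13.18  4.8973e-04
  solve Keq expr → x = -2.4415e-04; check Q = 0.001069

Direction: reverse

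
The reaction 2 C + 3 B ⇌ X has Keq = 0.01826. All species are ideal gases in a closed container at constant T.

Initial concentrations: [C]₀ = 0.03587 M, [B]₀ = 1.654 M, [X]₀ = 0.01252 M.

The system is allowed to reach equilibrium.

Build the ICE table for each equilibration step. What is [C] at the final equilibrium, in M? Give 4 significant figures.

Q₀ = 2.15 vs Keq = 0.01826 ⇒ Q>K, reverse
Step 1:
                   C          B          X
  Initial    0.03587      1.654    0.01252
  Change      0.0244     0.0366    -0.0122
  Equil      0.06027      1.691 3.2049e-04
  solve Keq expr → x = -0.0122; check Q = 0.01826

[C]_eq = 0.06027 M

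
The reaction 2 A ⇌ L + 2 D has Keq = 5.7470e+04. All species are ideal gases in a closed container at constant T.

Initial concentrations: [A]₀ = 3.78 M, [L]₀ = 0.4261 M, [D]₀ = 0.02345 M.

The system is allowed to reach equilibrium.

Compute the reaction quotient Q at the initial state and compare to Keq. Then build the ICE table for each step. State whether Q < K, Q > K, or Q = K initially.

Q₀ = 1.6399e-05 vs Keq = 5.7470e+04 ⇒ Q<K, forward
Step 1:
                  A         L         D
  I            3.78    0.4261   0.02345
  C          -3.756     1.878     3.756
  E         0.02393     2.304      3.78
  solve Keq expr → x = 1.878; check Q = 5.7470e+04

Q₀ = 1.6399e-05; Q < K (proceeds forward)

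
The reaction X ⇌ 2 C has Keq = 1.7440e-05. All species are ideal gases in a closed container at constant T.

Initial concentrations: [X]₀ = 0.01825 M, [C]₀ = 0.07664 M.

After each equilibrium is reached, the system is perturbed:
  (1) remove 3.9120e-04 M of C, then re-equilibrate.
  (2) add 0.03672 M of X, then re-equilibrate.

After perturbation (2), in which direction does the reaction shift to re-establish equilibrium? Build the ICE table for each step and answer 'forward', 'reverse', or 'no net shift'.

Q₀ = 0.3218 vs Keq = 1.7440e-05 ⇒ Q>K, reverse
Step 1:
                   X          C
  Initial    0.01825    0.07664
  Change     0.03783   -0.07565
  Equil      0.05608 9.8892e-04
  solve Keq expr → x = -0.03783; check Q = 1.7440e-05
Then remove 3.9120e-04 M of C.
Step 2:
                   X          C
  Initial    0.05608 5.9772e-04
  Change  -1.9474e-04 3.8948e-04
  Equil      0.05588 9.8720e-04
  solve Keq expr → x = 1.9474e-04; check Q = 1.7440e-05
Then add 0.03672 M of X.
Step 3:
                   X          C
  Initial     0.0926 9.8720e-04
  Change  -1.4132e-04 2.8264e-04
  Equil      0.09246    0.00127
  solve Keq expr → x = 1.4132e-04; check Q = 1.7440e-05

Direction: forward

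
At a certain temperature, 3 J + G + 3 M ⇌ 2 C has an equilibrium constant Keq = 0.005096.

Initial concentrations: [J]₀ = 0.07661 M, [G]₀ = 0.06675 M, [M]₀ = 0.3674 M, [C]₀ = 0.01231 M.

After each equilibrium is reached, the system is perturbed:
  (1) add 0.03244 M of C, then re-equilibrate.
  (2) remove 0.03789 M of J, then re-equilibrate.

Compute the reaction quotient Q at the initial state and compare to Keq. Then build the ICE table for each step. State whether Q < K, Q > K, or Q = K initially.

Q₀ = 101.8 vs Keq = 0.005096 ⇒ Q>K, reverse
Step 1:
                    J           G           M           C
  init        0.07661     0.06675      0.3674     0.01231
  Δ           0.01826    0.006088     0.01826    -0.01218
  eq          0.09487     0.07284      0.3857  1.3484e-04
  solve Keq expr → x = -0.006088; check Q = 0.005096
Then add 0.03244 M of C.
Step 2:
                    J           G           M           C
  init        0.09487     0.07284      0.3857     0.03257
  Δ           0.04837     0.01612     0.04837    -0.03224
  eq           0.1432     0.08896       0.434  3.3006e-04
  solve Keq expr → x = -0.01612; check Q = 0.005096
Then remove 0.03789 M of J.
Step 3:
                    J           G           M           C
  init         0.1053     0.08896       0.434  3.3006e-04
  Δ        1.8170e-04  6.0567e-05  1.8170e-04 -1.2113e-04
  eq           0.1055     0.08902      0.4342  2.0892e-04
  solve Keq expr → x = -6.0567e-05; check Q = 0.005096

Q₀ = 101.8; Q > K (proceeds reverse)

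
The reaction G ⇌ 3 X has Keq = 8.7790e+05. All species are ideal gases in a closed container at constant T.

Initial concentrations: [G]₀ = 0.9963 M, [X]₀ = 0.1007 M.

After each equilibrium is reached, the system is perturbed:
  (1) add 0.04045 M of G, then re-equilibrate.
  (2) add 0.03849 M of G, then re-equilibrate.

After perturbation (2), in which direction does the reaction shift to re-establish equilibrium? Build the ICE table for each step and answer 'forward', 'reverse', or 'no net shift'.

Q₀ = 0.001025 vs Keq = 8.7790e+05 ⇒ Q<K, forward
Step 1:
                    G           X
  I            0.9963      0.1007
  C           -0.9963       2.989
  E        3.3591e-05       3.089
  solve Keq expr → x = 0.9963; check Q = 8.7790e+05
Then add 0.04045 M of G.
Step 2:
                    G           X
  I           0.04048       3.089
  C          -0.04045      0.1213
  E        3.7706e-05       3.211
  solve Keq expr → x = 0.04045; check Q = 8.7790e+05
Then add 0.03849 M of G.
Step 3:
                    G           X
  I           0.03853       3.211
  C          -0.03849      0.1155
  E        4.1922e-05       3.326
  solve Keq expr → x = 0.03849; check Q = 8.7790e+05

Direction: forward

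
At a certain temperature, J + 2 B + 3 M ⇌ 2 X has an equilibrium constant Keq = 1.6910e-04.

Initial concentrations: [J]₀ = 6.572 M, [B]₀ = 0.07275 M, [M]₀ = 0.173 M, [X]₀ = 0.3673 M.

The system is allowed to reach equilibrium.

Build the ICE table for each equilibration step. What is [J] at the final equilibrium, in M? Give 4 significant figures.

[J]_eq = 6.751 M

Q₀ = 749.1 vs Keq = 1.6910e-04 ⇒ Q>K, reverse
Step 1:
                  J         B         M         X
  I           6.572   0.07275     0.173    0.3673
  C          0.1793    0.3586    0.5378   -0.3586
  E           6.751    0.4313    0.7108  0.008734
  solve Keq expr → x = -0.1793; check Q = 1.6910e-04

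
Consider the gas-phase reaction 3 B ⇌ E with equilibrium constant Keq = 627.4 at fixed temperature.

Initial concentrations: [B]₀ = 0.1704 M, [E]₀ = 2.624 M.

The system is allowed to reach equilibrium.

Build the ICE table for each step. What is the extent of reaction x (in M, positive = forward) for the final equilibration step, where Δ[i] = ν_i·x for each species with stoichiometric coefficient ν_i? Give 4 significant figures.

Q₀ = 530.3 vs Keq = 627.4 ⇒ Q<K, forward
Step 1:
                   B          E
  Initial     0.1704      2.624
  Change   -0.009221   0.003074
  Equil       0.1612      2.627
  solve Keq expr → x = 0.003074; check Q = 627.4

x = 0.003074 M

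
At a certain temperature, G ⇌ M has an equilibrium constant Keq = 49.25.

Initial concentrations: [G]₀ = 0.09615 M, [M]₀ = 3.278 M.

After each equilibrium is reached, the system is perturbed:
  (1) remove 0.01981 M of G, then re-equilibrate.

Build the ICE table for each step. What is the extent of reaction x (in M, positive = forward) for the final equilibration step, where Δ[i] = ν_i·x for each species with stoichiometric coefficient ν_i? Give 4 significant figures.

Q₀ = 34.09 vs Keq = 49.25 ⇒ Q<K, forward
Step 1:
                  G         M
  I         0.09615     3.278
  C          -0.029     0.029
  E         0.06715     3.307
  solve Keq expr → x = 0.029; check Q = 49.25
Then remove 0.01981 M of G.
Step 2:
                  G         M
  I         0.04734     3.307
  C         0.01942  -0.01942
  E         0.06675     3.288
  solve Keq expr → x = -0.01942; check Q = 49.25

x = -0.01942 M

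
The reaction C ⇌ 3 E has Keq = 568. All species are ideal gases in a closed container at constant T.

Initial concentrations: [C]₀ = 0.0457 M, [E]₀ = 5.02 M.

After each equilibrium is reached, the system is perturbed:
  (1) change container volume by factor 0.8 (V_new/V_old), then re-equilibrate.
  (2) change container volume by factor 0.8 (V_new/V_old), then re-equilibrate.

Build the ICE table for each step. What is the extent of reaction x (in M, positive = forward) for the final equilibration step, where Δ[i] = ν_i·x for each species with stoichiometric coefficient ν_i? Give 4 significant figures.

Q₀ = 2768 vs Keq = 568 ⇒ Q>K, reverse
Step 1:
                    C           E
  init         0.0457        5.02
  Δ            0.1293     -0.3879
  eq            0.175       4.632
  solve Keq expr → x = -0.1293; check Q = 568
Then change container volume by factor 0.8 (V_new/V_old).
Step 2:
                    C           E
  init         0.2187        5.79
  Δ           0.08153     -0.2446
  eq           0.3003       5.546
  solve Keq expr → x = -0.08153; check Q = 568
Then change container volume by factor 0.8 (V_new/V_old).
Step 3:
                    C           E
  init         0.3753       6.932
  Δ            0.1226     -0.3679
  eq           0.4979       6.564
  solve Keq expr → x = -0.1226; check Q = 568

x = -0.1226 M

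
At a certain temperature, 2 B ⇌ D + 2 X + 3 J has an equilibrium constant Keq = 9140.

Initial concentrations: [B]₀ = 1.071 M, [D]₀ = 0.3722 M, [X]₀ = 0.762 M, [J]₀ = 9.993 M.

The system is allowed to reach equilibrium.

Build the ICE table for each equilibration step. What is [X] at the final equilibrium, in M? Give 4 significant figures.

Q₀ = 188 vs Keq = 9140 ⇒ Q<K, forward
Step 1:
                    B           D           X           J
  init          1.071      0.3722       0.762       9.993
  Δ           -0.6328      0.3164      0.6328      0.9492
  eq           0.4382      0.6886       1.395       10.94
  solve Keq expr → x = 0.3164; check Q = 9140

[X]_eq = 1.395 M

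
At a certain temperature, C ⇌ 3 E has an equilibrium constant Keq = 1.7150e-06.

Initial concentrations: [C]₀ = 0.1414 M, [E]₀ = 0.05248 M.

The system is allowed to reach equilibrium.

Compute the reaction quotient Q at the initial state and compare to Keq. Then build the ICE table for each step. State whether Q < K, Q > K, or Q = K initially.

Q₀ = 0.001022 vs Keq = 1.7150e-06 ⇒ Q>K, reverse
Step 1:
                  C         E
  Initial    0.1414   0.05248
  Change    0.01534  -0.04603
  Equil      0.1567  0.006454
  solve Keq expr → x = -0.01534; check Q = 1.7150e-06

Q₀ = 0.001022; Q > K (proceeds reverse)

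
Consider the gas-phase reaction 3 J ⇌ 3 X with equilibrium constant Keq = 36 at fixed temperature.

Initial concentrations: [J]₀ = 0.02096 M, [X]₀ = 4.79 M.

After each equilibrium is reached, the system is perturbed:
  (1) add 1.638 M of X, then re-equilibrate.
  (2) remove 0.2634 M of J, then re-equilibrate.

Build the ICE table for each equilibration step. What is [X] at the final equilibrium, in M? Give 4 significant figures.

[X]_eq = 4.748 M

Q₀ = 1.1935e+07 vs Keq = 36 ⇒ Q>K, reverse
Step 1:
                  J         X
  init      0.02096      4.79
  Δ           1.097    -1.097
  eq          1.118     3.693
  solve Keq expr → x = -0.3658; check Q = 36
Then add 1.638 M of X.
Step 2:
                  J         X
  init        1.118     5.331
  Δ          0.3808   -0.3808
  eq          1.499      4.95
  solve Keq expr → x = -0.1269; check Q = 36
Then remove 0.2634 M of J.
Step 3:
                  J         X
  init        1.236      4.95
  Δ          0.2022   -0.2022
  eq          1.438     4.748
  solve Keq expr → x = -0.06739; check Q = 36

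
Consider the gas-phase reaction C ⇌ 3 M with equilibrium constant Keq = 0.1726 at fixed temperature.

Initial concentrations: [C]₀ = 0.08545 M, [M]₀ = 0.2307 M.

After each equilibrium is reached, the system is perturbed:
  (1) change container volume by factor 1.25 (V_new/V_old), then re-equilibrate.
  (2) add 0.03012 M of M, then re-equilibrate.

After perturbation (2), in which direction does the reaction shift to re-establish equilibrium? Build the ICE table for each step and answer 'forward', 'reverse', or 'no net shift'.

Direction: reverse

Q₀ = 0.1437 vs Keq = 0.1726 ⇒ Q<K, forward
Step 1:
                  C         M
  Initial   0.08545    0.2307
  Change  -0.003661   0.01098
  Equil     0.08179    0.2417
  solve Keq expr → x = 0.003661; check Q = 0.1726
Then change container volume by factor 1.25 (V_new/V_old).
Step 2:
                  C         M
  Initial   0.06543    0.1933
  Change  -0.007403   0.02221
  Equil     0.05803    0.2156
  solve Keq expr → x = 0.007403; check Q = 0.1726
Then add 0.03012 M of M.
Step 3:
                  C         M
  Initial   0.05803    0.2457
  Change   0.007188  -0.02156
  Equil     0.06522    0.2241
  solve Keq expr → x = -0.007188; check Q = 0.1726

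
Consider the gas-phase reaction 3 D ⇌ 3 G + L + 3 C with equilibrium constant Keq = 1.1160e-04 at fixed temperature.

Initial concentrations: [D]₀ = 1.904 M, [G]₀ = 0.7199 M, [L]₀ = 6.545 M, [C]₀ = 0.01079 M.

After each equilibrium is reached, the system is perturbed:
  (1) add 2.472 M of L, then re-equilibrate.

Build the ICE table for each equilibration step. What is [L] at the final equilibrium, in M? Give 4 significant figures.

[L]_eq = 9.032 M

Q₀ = 4.4442e-07 vs Keq = 1.1160e-04 ⇒ Q<K, forward
Step 1:
                    D           G           L           C
  I             1.904      0.7199       6.545     0.01079
  C          -0.05102     0.05102     0.01701     0.05102
  E             1.853      0.7709       6.562     0.06181
  solve Keq expr → x = 0.01701; check Q = 1.1160e-04
Then add 2.472 M of L.
Step 2:
                    D           G           L           C
  I             1.853      0.7709       9.034     0.06181
  C          0.005662   -0.005662   -0.001887   -0.005662
  E             1.859      0.7653       9.032     0.05615
  solve Keq expr → x = -0.001887; check Q = 1.1160e-04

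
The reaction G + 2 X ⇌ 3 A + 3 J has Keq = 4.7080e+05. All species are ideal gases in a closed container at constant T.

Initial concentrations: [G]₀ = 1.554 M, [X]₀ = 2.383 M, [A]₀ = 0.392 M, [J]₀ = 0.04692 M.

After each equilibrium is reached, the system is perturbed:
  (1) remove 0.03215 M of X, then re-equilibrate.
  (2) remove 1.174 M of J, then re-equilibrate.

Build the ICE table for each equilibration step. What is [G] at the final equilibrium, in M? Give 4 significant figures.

[G]_eq = 0.4085 M

Q₀ = 7.0507e-07 vs Keq = 4.7080e+05 ⇒ Q<K, forward
Step 1:
                  G         X         A         J
  I           1.554     2.383     0.392   0.04692
  C          -1.138    -2.275     3.413     3.413
  E          0.4164    0.1079     3.805      3.46
  solve Keq expr → x = 1.138; check Q = 4.7080e+05
Then remove 0.03215 M of X.
Step 2:
                  G         X         A         J
  I          0.4164   0.07571     3.805      3.46
  C         0.01347   0.02694   -0.0404   -0.0404
  E          0.4299    0.1026     3.764     3.419
  solve Keq expr → x = -0.01347; check Q = 4.7080e+05
Then remove 1.174 M of J.
Step 3:
                  G         X         A         J
  I          0.4299    0.1026     3.764     2.245
  C        -0.02135   -0.0427   0.06406   0.06406
  E          0.4085   0.05994     3.828     2.309
  solve Keq expr → x = 0.02135; check Q = 4.7080e+05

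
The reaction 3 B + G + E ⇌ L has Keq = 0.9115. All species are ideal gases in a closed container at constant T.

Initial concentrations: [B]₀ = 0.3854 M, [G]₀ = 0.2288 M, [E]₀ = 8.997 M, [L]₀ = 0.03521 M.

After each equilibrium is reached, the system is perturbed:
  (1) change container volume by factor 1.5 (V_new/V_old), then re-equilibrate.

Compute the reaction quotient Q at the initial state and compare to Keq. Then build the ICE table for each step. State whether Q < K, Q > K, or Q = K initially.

Q₀ = 0.2988 vs Keq = 0.9115 ⇒ Q<K, forward
Step 1:
                   B          G          E          L
  init        0.3854     0.2288      8.997    0.03521
  Δ          -0.0638   -0.02127   -0.02127    0.02127
  eq          0.3216     0.2075      8.976    0.05648
  solve Keq expr → x = 0.02127; check Q = 0.9115
Then change container volume by factor 1.5 (V_new/V_old).
Step 2:
                   B          G          E          L
  init        0.2144     0.1384      5.984    0.03765
  Δ          0.05955    0.01985    0.01985   -0.01985
  eq           0.274     0.1582      6.004     0.0178
  solve Keq expr → x = -0.01985; check Q = 0.9115

Q₀ = 0.2988; Q < K (proceeds forward)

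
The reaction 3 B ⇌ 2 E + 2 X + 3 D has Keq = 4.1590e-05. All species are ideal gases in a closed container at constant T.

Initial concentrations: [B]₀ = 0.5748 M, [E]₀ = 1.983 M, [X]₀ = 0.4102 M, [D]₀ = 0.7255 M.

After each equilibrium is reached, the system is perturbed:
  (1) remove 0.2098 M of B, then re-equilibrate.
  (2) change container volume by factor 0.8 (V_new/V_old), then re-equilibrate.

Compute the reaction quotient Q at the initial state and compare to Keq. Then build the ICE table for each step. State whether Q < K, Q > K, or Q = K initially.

Q₀ = 1.33; Q > K (proceeds reverse)

Q₀ = 1.33 vs Keq = 4.1590e-05 ⇒ Q>K, reverse
Step 1:
                  B         E         X         D
  I          0.5748     1.983    0.4102    0.7255
  C          0.5331   -0.3554   -0.3554   -0.5331
  E           1.108     1.628   0.05477    0.1924
  solve Keq expr → x = -0.1777; check Q = 4.1590e-05
Then remove 0.2098 M of B.
Step 2:
                  B         E         X         D
  I          0.8981     1.628   0.05477    0.1924
  C         0.01343 -0.008955 -0.008955  -0.01343
  E          0.9116     1.619   0.04582    0.1789
  solve Keq expr → x = -0.004478; check Q = 4.1590e-05
Then change container volume by factor 0.8 (V_new/V_old).
Step 3:
                  B         E         X         D
  I           1.139     2.023   0.05727    0.2237
  C         0.02033  -0.01355  -0.01355  -0.02033
  E            1.16      2.01   0.04372    0.2033
  solve Keq expr → x = -0.006777; check Q = 4.1590e-05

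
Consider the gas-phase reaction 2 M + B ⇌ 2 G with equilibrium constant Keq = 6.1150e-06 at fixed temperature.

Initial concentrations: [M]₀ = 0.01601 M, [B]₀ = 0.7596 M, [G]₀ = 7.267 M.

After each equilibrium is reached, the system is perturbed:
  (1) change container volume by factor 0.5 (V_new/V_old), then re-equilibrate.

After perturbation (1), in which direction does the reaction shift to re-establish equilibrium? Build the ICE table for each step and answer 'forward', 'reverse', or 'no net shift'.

Q₀ = 2.7123e+05 vs Keq = 6.1150e-06 ⇒ Q>K, reverse
Step 1:
                  M         B         G
  I         0.01601    0.7596     7.267
  C            7.23     3.615     -7.23
  E           7.246     4.374   0.03747
  solve Keq expr → x = -3.615; check Q = 6.1150e-06
Then change container volume by factor 0.5 (V_new/V_old).
Step 2:
                  M         B         G
  I           14.49     8.749   0.07495
  C        -0.03073  -0.01536   0.03073
  E           14.46     8.733    0.1057
  solve Keq expr → x = 0.01536; check Q = 6.1150e-06

Direction: forward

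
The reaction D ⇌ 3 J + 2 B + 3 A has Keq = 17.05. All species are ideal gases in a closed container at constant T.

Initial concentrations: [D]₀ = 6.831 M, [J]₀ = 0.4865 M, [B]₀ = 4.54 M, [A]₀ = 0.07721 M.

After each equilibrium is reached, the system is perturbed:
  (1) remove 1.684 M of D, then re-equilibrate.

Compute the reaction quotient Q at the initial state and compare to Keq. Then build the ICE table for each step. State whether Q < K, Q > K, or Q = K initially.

Q₀ = 1.5992e-04 vs Keq = 17.05 ⇒ Q<K, forward
Step 1:
                  D         J         B         A
  I           6.831    0.4865      4.54   0.07721
  C          -0.333    0.9991    0.6661    0.9991
  E           6.498     1.486     5.206     1.076
  solve Keq expr → x = 0.333; check Q = 17.05
Then remove 1.684 M of D.
Step 2:
                  D         J         B         A
  I           4.814     1.486     5.206     1.076
  C         0.01905  -0.05714  -0.03809  -0.05714
  E           4.833     1.428     5.168     1.019
  solve Keq expr → x = -0.01905; check Q = 17.05

Q₀ = 1.5992e-04; Q < K (proceeds forward)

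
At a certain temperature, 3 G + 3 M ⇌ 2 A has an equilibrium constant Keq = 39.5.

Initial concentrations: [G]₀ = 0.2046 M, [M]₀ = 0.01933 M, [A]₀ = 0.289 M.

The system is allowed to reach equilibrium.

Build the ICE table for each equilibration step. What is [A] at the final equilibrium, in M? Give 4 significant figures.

Q₀ = 1.3502e+06 vs Keq = 39.5 ⇒ Q>K, reverse
Step 1:
                   G          M          A
  init        0.2046    0.01933      0.289
  Δ           0.1956     0.1956    -0.1304
  eq          0.4002      0.215     0.1586
  solve Keq expr → x = -0.06521; check Q = 39.5

[A]_eq = 0.1586 M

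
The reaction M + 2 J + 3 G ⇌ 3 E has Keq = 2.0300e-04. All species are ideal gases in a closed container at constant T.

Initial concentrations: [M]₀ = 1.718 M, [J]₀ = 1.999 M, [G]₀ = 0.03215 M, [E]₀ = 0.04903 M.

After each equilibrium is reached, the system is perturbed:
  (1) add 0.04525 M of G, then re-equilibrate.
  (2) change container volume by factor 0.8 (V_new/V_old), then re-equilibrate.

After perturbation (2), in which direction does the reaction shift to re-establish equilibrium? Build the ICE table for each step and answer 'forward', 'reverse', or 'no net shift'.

Q₀ = 0.5166 vs Keq = 2.0300e-04 ⇒ Q>K, reverse
Step 1:
                   M          J          G          E
  Initial      1.718      1.999    0.03215    0.04903
  Change      0.0136    0.02719    0.04079   -0.04079
  Equil        1.732      2.026    0.07294   0.008242
  solve Keq expr → x = -0.0136; check Q = 2.0300e-04
Then add 0.04525 M of G.
Step 2:
                   M          J          G          E
  Initial      1.732      2.026     0.1182   0.008242
  Change   -0.001526  -0.003053  -0.004579   0.004579
  Equil         1.73      2.023     0.1136    0.01282
  solve Keq expr → x = 0.001526; check Q = 2.0300e-04
Then change container volume by factor 0.8 (V_new/V_old).
Step 3:
                   M          J          G          E
  Initial      2.163      2.529      0.142    0.01603
  Change   -0.001166  -0.002332  -0.003498   0.003498
  Equil        2.161      2.527     0.1385    0.01952
  solve Keq expr → x = 0.001166; check Q = 2.0300e-04

Direction: forward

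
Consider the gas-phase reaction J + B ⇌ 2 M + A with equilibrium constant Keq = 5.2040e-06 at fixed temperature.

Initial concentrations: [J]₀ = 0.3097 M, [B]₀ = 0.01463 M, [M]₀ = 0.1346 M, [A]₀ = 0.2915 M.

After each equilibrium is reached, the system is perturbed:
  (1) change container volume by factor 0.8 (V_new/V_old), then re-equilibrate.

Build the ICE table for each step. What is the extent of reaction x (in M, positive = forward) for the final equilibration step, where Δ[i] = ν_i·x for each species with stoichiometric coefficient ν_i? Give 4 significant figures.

x = -5.5440e-05 M

Q₀ = 1.166 vs Keq = 5.2040e-06 ⇒ Q>K, reverse
Step 1:
                    J           B           M           A
  I            0.3097     0.01463      0.1346      0.2915
  C           0.06688     0.06688     -0.1338    -0.06688
  E            0.3766     0.08151  8.4328e-04      0.2246
  solve Keq expr → x = -0.06688; check Q = 5.2040e-06
Then change container volume by factor 0.8 (V_new/V_old).
Step 2:
                    J           B           M           A
  I            0.4707      0.1019    0.001054      0.2808
  C        5.5440e-05  5.5440e-05 -1.1088e-04 -5.5440e-05
  E            0.4708      0.1019  9.4322e-04      0.2807
  solve Keq expr → x = -5.5440e-05; check Q = 5.2040e-06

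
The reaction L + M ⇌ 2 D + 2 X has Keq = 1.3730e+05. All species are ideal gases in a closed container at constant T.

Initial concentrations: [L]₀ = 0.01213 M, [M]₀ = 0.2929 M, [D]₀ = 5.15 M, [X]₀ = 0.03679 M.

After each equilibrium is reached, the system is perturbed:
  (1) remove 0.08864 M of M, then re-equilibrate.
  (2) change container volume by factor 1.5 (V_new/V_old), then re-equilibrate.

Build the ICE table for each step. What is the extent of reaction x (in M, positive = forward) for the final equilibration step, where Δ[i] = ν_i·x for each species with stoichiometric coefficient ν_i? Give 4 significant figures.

Q₀ = 10.1 vs Keq = 1.3730e+05 ⇒ Q<K, forward
Step 1:
                    L           M           D           X
  init        0.01213      0.2929        5.15     0.03679
  Δ          -0.01213    -0.01213     0.02425     0.02425
  eq       2.5880e-06      0.2808       5.174     0.06104
  solve Keq expr → x = 0.01213; check Q = 1.3730e+05
Then remove 0.08864 M of M.
Step 2:
                    L           M           D           X
  init     2.5880e-06      0.1921       5.174     0.06104
  Δ        1.1937e-06  1.1937e-06 -2.3873e-06 -2.3873e-06
  eq       3.7817e-06      0.1921       5.174     0.06104
  solve Keq expr → x = -1.1937e-06; check Q = 1.3730e+05
Then change container volume by factor 1.5 (V_new/V_old).
Step 3:
                    L           M           D           X
  init     2.5211e-06      0.1281        3.45     0.04069
  Δ       -1.4005e-06 -1.4005e-06  2.8009e-06  2.8009e-06
  eq       1.1207e-06      0.1281        3.45      0.0407
  solve Keq expr → x = 1.4005e-06; check Q = 1.3730e+05

x = 1.4005e-06 M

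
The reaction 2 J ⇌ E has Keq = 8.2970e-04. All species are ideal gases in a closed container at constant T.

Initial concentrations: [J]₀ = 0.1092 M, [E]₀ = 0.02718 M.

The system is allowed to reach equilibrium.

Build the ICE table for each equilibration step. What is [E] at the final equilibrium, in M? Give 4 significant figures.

[E]_eq = 2.2184e-05 M

Q₀ = 2.279 vs Keq = 8.2970e-04 ⇒ Q>K, reverse
Step 1:
                  J         E
  I          0.1092   0.02718
  C         0.05432  -0.02716
  E          0.1635 2.2184e-05
  solve Keq expr → x = -0.02716; check Q = 8.2970e-04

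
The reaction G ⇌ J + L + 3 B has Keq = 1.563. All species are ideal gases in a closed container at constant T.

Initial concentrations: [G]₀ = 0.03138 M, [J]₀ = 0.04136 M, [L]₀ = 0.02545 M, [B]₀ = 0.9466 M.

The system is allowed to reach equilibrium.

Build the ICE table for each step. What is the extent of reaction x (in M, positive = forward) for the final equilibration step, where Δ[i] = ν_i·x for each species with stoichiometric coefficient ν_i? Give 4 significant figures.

Q₀ = 0.02845 vs Keq = 1.563 ⇒ Q<K, forward
Step 1:
                  G         J         L         B
  Initial   0.03138   0.04136   0.02545    0.9466
  Change   -0.02871   0.02871   0.02871   0.08612
  Equil    0.002674   0.07007   0.05416     1.033
  solve Keq expr → x = 0.02871; check Q = 1.563

x = 0.02871 M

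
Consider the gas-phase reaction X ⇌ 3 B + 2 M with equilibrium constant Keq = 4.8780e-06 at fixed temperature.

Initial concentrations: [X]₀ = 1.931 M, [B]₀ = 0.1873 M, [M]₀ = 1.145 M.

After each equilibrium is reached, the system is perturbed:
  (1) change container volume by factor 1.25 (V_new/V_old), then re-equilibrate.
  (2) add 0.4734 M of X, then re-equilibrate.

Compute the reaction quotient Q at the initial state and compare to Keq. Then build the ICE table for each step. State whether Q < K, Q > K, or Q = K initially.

Q₀ = 0.004461; Q > K (proceeds reverse)

Q₀ = 0.004461 vs Keq = 4.8780e-06 ⇒ Q>K, reverse
Step 1:
                  X         B         M
  I           1.931    0.1873     1.145
  C         0.05548   -0.1665    -0.111
  E           1.986   0.02085     1.034
  solve Keq expr → x = -0.05548; check Q = 4.8780e-06
Then change container volume by factor 1.25 (V_new/V_old).
Step 2:
                  X         B         M
  I           1.589   0.01668    0.8272
  C       -0.001901  0.005702  0.003801
  E           1.587   0.02238     0.831
  solve Keq expr → x = 0.001901; check Q = 4.8780e-06
Then add 0.4734 M of X.
Step 3:
                  X         B         M
  I           2.061   0.02238     0.831
  C       -6.6857e-04  0.002006  0.001337
  E            2.06   0.02439    0.8324
  solve Keq expr → x = 6.6857e-04; check Q = 4.8780e-06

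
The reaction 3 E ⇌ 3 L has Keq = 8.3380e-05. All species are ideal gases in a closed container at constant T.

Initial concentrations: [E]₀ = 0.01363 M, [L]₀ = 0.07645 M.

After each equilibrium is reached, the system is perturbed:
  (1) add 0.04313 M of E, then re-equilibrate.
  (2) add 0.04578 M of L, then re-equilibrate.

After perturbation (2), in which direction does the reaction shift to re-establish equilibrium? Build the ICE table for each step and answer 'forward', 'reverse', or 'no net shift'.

Q₀ = 176.5 vs Keq = 8.3380e-05 ⇒ Q>K, reverse
Step 1:
                    E           L
  I           0.01363     0.07645
  C           0.07268    -0.07268
  E           0.08631    0.003771
  solve Keq expr → x = -0.02423; check Q = 8.3380e-05
Then add 0.04313 M of E.
Step 2:
                    E           L
  I            0.1294    0.003771
  C         -0.001805    0.001805
  E            0.1276    0.005576
  solve Keq expr → x = 6.0179e-04; check Q = 8.3380e-05
Then add 0.04578 M of L.
Step 3:
                    E           L
  I            0.1276     0.05136
  C           0.04386    -0.04386
  E            0.1715    0.007492
  solve Keq expr → x = -0.01462; check Q = 8.3380e-05

Direction: reverse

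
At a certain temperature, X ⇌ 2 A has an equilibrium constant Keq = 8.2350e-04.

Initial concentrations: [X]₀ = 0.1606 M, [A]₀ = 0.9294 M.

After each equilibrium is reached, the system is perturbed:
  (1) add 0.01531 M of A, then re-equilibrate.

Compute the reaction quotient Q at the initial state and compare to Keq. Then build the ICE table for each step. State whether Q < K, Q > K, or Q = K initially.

Q₀ = 5.378; Q > K (proceeds reverse)

Q₀ = 5.378 vs Keq = 8.2350e-04 ⇒ Q>K, reverse
Step 1:
                  X         A
  I          0.1606    0.9294
  C          0.4535   -0.9069
  E          0.6141   0.02249
  solve Keq expr → x = -0.4535; check Q = 8.2350e-04
Then add 0.01531 M of A.
Step 2:
                  X         A
  I          0.6141    0.0378
  C        0.007586  -0.01517
  E          0.6216   0.02263
  solve Keq expr → x = -0.007586; check Q = 8.2350e-04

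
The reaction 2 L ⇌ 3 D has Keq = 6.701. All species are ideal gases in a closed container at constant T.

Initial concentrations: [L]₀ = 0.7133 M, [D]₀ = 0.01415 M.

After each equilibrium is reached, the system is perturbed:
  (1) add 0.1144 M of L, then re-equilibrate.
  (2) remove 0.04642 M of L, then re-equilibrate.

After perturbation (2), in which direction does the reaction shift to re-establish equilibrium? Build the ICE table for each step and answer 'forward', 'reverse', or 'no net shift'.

Direction: reverse

Q₀ = 5.5683e-06 vs Keq = 6.701 ⇒ Q<K, forward
Step 1:
                  L         D
  I          0.7133   0.01415
  C         -0.4744    0.7116
  E          0.2389    0.7258
  solve Keq expr → x = 0.2372; check Q = 6.701
Then add 0.1144 M of L.
Step 2:
                  L         D
  I          0.3533    0.7258
  C        -0.06482   0.09724
  E          0.2884     0.823
  solve Keq expr → x = 0.03241; check Q = 6.701
Then remove 0.04642 M of L.
Step 3:
                  L         D
  I           0.242     0.823
  C         0.02609  -0.03914
  E          0.2681    0.7839
  solve Keq expr → x = -0.01305; check Q = 6.701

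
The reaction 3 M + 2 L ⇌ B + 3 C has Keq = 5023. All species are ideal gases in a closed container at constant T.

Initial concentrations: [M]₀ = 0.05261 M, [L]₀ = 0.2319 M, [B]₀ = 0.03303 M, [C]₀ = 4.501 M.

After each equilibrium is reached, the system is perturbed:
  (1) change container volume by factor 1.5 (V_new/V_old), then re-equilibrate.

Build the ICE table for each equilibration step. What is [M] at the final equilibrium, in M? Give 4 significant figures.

Q₀ = 3.8462e+05 vs Keq = 5023 ⇒ Q>K, reverse
Step 1:
                    M           L           B           C
  Initial     0.05261      0.2319     0.03303       4.501
  Change      0.07245      0.0483    -0.02415    -0.07245
  Equil        0.1251      0.2802    0.008881       4.429
  solve Keq expr → x = -0.02415; check Q = 5023
Then change container volume by factor 1.5 (V_new/V_old).
Step 2:
                    M           L           B           C
  Initial     0.08337      0.1868     0.00592       2.952
  Change     0.003802    0.002535   -0.001267   -0.003802
  Equil       0.08717      0.1893    0.004653       2.949
  solve Keq expr → x = -0.001267; check Q = 5023

[M]_eq = 0.08717 M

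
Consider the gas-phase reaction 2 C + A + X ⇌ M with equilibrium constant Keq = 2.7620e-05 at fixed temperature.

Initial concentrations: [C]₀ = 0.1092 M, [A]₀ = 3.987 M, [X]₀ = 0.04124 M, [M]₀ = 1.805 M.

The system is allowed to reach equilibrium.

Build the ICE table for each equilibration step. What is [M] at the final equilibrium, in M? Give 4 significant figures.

Q₀ = 920.6 vs Keq = 2.7620e-05 ⇒ Q>K, reverse
Step 1:
                  C         A         X         M
  Initial    0.1092     3.987   0.04124     1.805
  Change      3.602     1.801     1.801    -1.801
  Equil       3.711     5.788     1.842  0.004056
  solve Keq expr → x = -1.801; check Q = 2.7620e-05

[M]_eq = 0.004056 M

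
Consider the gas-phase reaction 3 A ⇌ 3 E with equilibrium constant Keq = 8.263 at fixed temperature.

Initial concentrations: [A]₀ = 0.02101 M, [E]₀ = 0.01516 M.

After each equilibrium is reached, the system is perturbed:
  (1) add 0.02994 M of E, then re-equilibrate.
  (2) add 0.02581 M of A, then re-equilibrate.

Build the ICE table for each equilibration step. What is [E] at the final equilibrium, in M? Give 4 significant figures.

[E]_eq = 0.0615 M

Q₀ = 0.3757 vs Keq = 8.263 ⇒ Q<K, forward
Step 1:
                    A           E
  init        0.02101     0.01516
  Δ          -0.00904     0.00904
  eq          0.01197      0.0242
  solve Keq expr → x = 0.003013; check Q = 8.263
Then add 0.02994 M of E.
Step 2:
                    A           E
  init        0.01197     0.05414
  Δ          0.009908   -0.009908
  eq          0.02188     0.04423
  solve Keq expr → x = -0.003303; check Q = 8.263
Then add 0.02581 M of A.
Step 3:
                    A           E
  init        0.04769     0.04423
  Δ          -0.01727     0.01727
  eq          0.03042      0.0615
  solve Keq expr → x = 0.005756; check Q = 8.263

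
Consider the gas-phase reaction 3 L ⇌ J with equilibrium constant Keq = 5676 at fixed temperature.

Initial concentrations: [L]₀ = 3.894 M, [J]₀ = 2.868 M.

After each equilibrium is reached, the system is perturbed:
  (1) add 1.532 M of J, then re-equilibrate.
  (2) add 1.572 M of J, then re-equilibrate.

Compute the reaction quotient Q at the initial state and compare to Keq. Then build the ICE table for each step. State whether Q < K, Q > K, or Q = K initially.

Q₀ = 0.04857; Q < K (proceeds forward)

Q₀ = 0.04857 vs Keq = 5676 ⇒ Q<K, forward
Step 1:
                   L          J
  init         3.894      2.868
  Δ           -3.804      1.268
  eq         0.08999      4.136
  solve Keq expr → x = 1.268; check Q = 5676
Then add 1.532 M of J.
Step 2:
                   L          J
  init       0.08999      5.668
  Δ         0.009947  -0.003316
  eq         0.09993      5.665
  solve Keq expr → x = -0.003316; check Q = 5676
Then add 1.572 M of J.
Step 3:
                   L          J
  init       0.09993      7.237
  Δ         0.008486  -0.002829
  eq          0.1084      7.234
  solve Keq expr → x = -0.002829; check Q = 5676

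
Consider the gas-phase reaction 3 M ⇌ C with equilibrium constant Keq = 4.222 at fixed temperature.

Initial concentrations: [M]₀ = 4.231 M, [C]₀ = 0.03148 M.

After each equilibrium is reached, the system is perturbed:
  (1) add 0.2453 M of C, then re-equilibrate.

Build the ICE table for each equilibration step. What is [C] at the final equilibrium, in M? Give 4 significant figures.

[C]_eq = 1.453 M

Q₀ = 4.1563e-04 vs Keq = 4.222 ⇒ Q<K, forward
Step 1:
                   M          C
  I            4.231    0.03148
  C            -3.57       1.19
  E           0.6614      1.221
  solve Keq expr → x = 1.19; check Q = 4.222
Then add 0.2453 M of C.
Step 2:
                   M          C
  I           0.6614      1.467
  C          0.03949   -0.01316
  E           0.7009      1.453
  solve Keq expr → x = -0.01316; check Q = 4.222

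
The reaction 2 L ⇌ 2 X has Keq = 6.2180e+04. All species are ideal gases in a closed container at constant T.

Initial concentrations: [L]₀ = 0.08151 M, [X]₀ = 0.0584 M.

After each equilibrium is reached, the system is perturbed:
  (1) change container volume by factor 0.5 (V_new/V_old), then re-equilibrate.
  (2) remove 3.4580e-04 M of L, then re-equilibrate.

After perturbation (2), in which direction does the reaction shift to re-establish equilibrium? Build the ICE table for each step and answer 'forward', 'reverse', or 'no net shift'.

Direction: reverse

Q₀ = 0.5133 vs Keq = 6.2180e+04 ⇒ Q<K, forward
Step 1:
                  L         X
  init      0.08151    0.0584
  Δ        -0.08095   0.08095
  eq      5.5884e-04    0.1394
  solve Keq expr → x = 0.04048; check Q = 6.2180e+04
Then change container volume by factor 0.5 (V_new/V_old).
Step 2:
                  L         X
  init     0.001118    0.2787
  Δ               0         0
  eq       0.001118    0.2787
  solve Keq expr → x = 0; check Q = 6.2180e+04
Then remove 3.4580e-04 M of L.
Step 3:
                  L         X
  init    7.7187e-04    0.2787
  Δ       3.4442e-04 -3.4442e-04
  eq       0.001116    0.2784
  solve Keq expr → x = -1.7221e-04; check Q = 6.2180e+04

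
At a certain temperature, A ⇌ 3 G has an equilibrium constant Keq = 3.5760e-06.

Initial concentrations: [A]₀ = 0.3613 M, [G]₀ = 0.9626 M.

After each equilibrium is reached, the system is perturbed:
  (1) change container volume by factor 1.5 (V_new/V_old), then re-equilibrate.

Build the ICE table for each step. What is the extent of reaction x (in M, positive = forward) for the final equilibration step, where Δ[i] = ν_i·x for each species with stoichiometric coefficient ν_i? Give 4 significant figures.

x = 9.2376e-04 M

Q₀ = 2.469 vs Keq = 3.5760e-06 ⇒ Q>K, reverse
Step 1:
                  A         G
  init       0.3613    0.9626
  Δ          0.3164   -0.9492
  eq         0.6777   0.01343
  solve Keq expr → x = -0.3164; check Q = 3.5760e-06
Then change container volume by factor 1.5 (V_new/V_old).
Step 2:
                  A         G
  init       0.4518  0.008955
  Δ       -9.2376e-04  0.002771
  eq         0.4509   0.01173
  solve Keq expr → x = 9.2376e-04; check Q = 3.5760e-06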